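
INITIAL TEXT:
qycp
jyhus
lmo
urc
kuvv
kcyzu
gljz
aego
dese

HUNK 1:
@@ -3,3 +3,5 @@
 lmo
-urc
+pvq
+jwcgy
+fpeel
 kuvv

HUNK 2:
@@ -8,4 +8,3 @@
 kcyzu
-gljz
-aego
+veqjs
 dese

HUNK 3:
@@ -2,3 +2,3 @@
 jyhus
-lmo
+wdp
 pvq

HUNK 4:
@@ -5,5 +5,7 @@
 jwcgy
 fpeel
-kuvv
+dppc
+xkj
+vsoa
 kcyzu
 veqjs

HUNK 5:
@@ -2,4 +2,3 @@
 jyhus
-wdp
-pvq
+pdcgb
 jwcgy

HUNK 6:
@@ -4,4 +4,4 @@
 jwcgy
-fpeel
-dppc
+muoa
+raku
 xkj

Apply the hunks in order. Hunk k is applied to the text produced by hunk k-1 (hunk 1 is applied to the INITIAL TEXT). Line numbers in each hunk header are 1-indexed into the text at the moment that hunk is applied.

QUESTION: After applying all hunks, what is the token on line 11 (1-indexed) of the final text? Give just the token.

Hunk 1: at line 3 remove [urc] add [pvq,jwcgy,fpeel] -> 11 lines: qycp jyhus lmo pvq jwcgy fpeel kuvv kcyzu gljz aego dese
Hunk 2: at line 8 remove [gljz,aego] add [veqjs] -> 10 lines: qycp jyhus lmo pvq jwcgy fpeel kuvv kcyzu veqjs dese
Hunk 3: at line 2 remove [lmo] add [wdp] -> 10 lines: qycp jyhus wdp pvq jwcgy fpeel kuvv kcyzu veqjs dese
Hunk 4: at line 5 remove [kuvv] add [dppc,xkj,vsoa] -> 12 lines: qycp jyhus wdp pvq jwcgy fpeel dppc xkj vsoa kcyzu veqjs dese
Hunk 5: at line 2 remove [wdp,pvq] add [pdcgb] -> 11 lines: qycp jyhus pdcgb jwcgy fpeel dppc xkj vsoa kcyzu veqjs dese
Hunk 6: at line 4 remove [fpeel,dppc] add [muoa,raku] -> 11 lines: qycp jyhus pdcgb jwcgy muoa raku xkj vsoa kcyzu veqjs dese
Final line 11: dese

Answer: dese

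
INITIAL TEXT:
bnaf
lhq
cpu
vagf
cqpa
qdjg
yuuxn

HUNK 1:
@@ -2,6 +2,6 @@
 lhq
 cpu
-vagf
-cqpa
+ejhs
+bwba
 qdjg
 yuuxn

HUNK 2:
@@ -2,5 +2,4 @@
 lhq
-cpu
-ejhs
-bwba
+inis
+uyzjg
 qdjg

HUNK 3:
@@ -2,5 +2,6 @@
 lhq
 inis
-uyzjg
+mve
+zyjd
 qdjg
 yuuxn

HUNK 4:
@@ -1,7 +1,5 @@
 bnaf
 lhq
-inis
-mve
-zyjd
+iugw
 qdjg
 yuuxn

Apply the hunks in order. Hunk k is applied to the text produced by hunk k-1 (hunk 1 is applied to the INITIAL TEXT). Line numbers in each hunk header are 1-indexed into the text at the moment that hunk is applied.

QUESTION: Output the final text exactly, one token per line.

Hunk 1: at line 2 remove [vagf,cqpa] add [ejhs,bwba] -> 7 lines: bnaf lhq cpu ejhs bwba qdjg yuuxn
Hunk 2: at line 2 remove [cpu,ejhs,bwba] add [inis,uyzjg] -> 6 lines: bnaf lhq inis uyzjg qdjg yuuxn
Hunk 3: at line 2 remove [uyzjg] add [mve,zyjd] -> 7 lines: bnaf lhq inis mve zyjd qdjg yuuxn
Hunk 4: at line 1 remove [inis,mve,zyjd] add [iugw] -> 5 lines: bnaf lhq iugw qdjg yuuxn

Answer: bnaf
lhq
iugw
qdjg
yuuxn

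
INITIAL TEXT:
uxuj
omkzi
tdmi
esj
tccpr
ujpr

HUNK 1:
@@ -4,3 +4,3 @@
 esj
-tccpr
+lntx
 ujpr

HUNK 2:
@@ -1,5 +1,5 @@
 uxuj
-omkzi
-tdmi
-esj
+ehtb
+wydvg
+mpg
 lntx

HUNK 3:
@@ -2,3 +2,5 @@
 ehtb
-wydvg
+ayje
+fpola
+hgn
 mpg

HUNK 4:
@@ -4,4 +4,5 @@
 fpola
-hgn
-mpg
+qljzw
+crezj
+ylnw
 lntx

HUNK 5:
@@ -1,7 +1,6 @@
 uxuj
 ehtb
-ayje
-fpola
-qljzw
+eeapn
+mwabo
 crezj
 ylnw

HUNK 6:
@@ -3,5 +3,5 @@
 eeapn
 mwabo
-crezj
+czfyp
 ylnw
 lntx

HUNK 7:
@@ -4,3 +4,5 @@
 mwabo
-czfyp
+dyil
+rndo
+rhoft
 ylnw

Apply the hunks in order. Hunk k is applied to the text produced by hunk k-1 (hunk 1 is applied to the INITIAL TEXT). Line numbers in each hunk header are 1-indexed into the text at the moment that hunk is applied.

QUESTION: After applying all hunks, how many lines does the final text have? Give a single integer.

Hunk 1: at line 4 remove [tccpr] add [lntx] -> 6 lines: uxuj omkzi tdmi esj lntx ujpr
Hunk 2: at line 1 remove [omkzi,tdmi,esj] add [ehtb,wydvg,mpg] -> 6 lines: uxuj ehtb wydvg mpg lntx ujpr
Hunk 3: at line 2 remove [wydvg] add [ayje,fpola,hgn] -> 8 lines: uxuj ehtb ayje fpola hgn mpg lntx ujpr
Hunk 4: at line 4 remove [hgn,mpg] add [qljzw,crezj,ylnw] -> 9 lines: uxuj ehtb ayje fpola qljzw crezj ylnw lntx ujpr
Hunk 5: at line 1 remove [ayje,fpola,qljzw] add [eeapn,mwabo] -> 8 lines: uxuj ehtb eeapn mwabo crezj ylnw lntx ujpr
Hunk 6: at line 3 remove [crezj] add [czfyp] -> 8 lines: uxuj ehtb eeapn mwabo czfyp ylnw lntx ujpr
Hunk 7: at line 4 remove [czfyp] add [dyil,rndo,rhoft] -> 10 lines: uxuj ehtb eeapn mwabo dyil rndo rhoft ylnw lntx ujpr
Final line count: 10

Answer: 10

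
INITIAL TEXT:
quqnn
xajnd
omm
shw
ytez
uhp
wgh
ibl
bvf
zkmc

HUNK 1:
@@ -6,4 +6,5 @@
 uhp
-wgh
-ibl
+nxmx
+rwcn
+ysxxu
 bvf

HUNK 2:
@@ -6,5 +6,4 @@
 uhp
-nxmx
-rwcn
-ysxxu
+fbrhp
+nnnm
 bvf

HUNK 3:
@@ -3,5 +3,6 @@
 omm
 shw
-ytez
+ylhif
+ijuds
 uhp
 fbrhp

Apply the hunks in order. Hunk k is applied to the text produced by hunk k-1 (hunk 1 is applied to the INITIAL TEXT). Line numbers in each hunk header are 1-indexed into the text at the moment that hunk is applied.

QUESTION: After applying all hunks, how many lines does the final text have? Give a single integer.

Answer: 11

Derivation:
Hunk 1: at line 6 remove [wgh,ibl] add [nxmx,rwcn,ysxxu] -> 11 lines: quqnn xajnd omm shw ytez uhp nxmx rwcn ysxxu bvf zkmc
Hunk 2: at line 6 remove [nxmx,rwcn,ysxxu] add [fbrhp,nnnm] -> 10 lines: quqnn xajnd omm shw ytez uhp fbrhp nnnm bvf zkmc
Hunk 3: at line 3 remove [ytez] add [ylhif,ijuds] -> 11 lines: quqnn xajnd omm shw ylhif ijuds uhp fbrhp nnnm bvf zkmc
Final line count: 11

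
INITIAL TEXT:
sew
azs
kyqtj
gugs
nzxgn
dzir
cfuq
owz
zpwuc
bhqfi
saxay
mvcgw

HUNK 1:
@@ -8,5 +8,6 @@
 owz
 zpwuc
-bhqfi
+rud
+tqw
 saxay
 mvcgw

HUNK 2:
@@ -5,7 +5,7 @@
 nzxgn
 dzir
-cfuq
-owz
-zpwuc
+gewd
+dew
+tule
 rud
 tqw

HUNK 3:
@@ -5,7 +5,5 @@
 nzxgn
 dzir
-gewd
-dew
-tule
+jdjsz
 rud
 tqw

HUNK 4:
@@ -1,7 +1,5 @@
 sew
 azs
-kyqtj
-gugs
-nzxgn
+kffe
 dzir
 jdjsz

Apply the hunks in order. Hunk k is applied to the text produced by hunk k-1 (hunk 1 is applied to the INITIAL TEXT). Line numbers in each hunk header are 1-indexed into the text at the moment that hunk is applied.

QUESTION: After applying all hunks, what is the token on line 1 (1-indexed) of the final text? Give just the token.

Hunk 1: at line 8 remove [bhqfi] add [rud,tqw] -> 13 lines: sew azs kyqtj gugs nzxgn dzir cfuq owz zpwuc rud tqw saxay mvcgw
Hunk 2: at line 5 remove [cfuq,owz,zpwuc] add [gewd,dew,tule] -> 13 lines: sew azs kyqtj gugs nzxgn dzir gewd dew tule rud tqw saxay mvcgw
Hunk 3: at line 5 remove [gewd,dew,tule] add [jdjsz] -> 11 lines: sew azs kyqtj gugs nzxgn dzir jdjsz rud tqw saxay mvcgw
Hunk 4: at line 1 remove [kyqtj,gugs,nzxgn] add [kffe] -> 9 lines: sew azs kffe dzir jdjsz rud tqw saxay mvcgw
Final line 1: sew

Answer: sew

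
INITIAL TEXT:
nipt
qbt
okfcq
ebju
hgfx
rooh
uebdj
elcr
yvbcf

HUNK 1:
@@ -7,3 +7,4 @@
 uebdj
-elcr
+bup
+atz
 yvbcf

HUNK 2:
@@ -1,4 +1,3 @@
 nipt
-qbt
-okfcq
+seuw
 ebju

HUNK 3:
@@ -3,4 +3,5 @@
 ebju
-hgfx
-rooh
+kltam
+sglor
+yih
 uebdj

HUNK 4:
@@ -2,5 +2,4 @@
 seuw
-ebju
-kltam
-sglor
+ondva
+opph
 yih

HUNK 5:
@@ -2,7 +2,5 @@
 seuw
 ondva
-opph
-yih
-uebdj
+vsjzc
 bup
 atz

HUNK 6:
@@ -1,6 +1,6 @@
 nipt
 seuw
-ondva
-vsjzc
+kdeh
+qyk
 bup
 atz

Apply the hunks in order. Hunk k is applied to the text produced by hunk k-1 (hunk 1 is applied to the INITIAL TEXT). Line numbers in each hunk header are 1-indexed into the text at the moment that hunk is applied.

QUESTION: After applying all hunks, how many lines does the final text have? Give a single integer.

Answer: 7

Derivation:
Hunk 1: at line 7 remove [elcr] add [bup,atz] -> 10 lines: nipt qbt okfcq ebju hgfx rooh uebdj bup atz yvbcf
Hunk 2: at line 1 remove [qbt,okfcq] add [seuw] -> 9 lines: nipt seuw ebju hgfx rooh uebdj bup atz yvbcf
Hunk 3: at line 3 remove [hgfx,rooh] add [kltam,sglor,yih] -> 10 lines: nipt seuw ebju kltam sglor yih uebdj bup atz yvbcf
Hunk 4: at line 2 remove [ebju,kltam,sglor] add [ondva,opph] -> 9 lines: nipt seuw ondva opph yih uebdj bup atz yvbcf
Hunk 5: at line 2 remove [opph,yih,uebdj] add [vsjzc] -> 7 lines: nipt seuw ondva vsjzc bup atz yvbcf
Hunk 6: at line 1 remove [ondva,vsjzc] add [kdeh,qyk] -> 7 lines: nipt seuw kdeh qyk bup atz yvbcf
Final line count: 7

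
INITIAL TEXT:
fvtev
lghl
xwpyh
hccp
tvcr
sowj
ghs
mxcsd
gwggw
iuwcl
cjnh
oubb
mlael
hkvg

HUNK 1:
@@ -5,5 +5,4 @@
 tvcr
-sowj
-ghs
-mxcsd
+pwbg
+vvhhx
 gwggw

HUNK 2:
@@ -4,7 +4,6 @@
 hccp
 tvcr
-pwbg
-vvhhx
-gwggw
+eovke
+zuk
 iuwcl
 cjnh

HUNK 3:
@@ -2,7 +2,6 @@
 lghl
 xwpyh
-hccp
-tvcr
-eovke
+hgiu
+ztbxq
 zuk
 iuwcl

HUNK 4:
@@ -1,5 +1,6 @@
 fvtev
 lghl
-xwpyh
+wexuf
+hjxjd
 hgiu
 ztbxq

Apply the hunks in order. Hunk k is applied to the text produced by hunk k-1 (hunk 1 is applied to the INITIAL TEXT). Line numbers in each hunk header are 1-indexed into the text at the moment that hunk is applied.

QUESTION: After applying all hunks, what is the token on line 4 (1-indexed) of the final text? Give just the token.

Answer: hjxjd

Derivation:
Hunk 1: at line 5 remove [sowj,ghs,mxcsd] add [pwbg,vvhhx] -> 13 lines: fvtev lghl xwpyh hccp tvcr pwbg vvhhx gwggw iuwcl cjnh oubb mlael hkvg
Hunk 2: at line 4 remove [pwbg,vvhhx,gwggw] add [eovke,zuk] -> 12 lines: fvtev lghl xwpyh hccp tvcr eovke zuk iuwcl cjnh oubb mlael hkvg
Hunk 3: at line 2 remove [hccp,tvcr,eovke] add [hgiu,ztbxq] -> 11 lines: fvtev lghl xwpyh hgiu ztbxq zuk iuwcl cjnh oubb mlael hkvg
Hunk 4: at line 1 remove [xwpyh] add [wexuf,hjxjd] -> 12 lines: fvtev lghl wexuf hjxjd hgiu ztbxq zuk iuwcl cjnh oubb mlael hkvg
Final line 4: hjxjd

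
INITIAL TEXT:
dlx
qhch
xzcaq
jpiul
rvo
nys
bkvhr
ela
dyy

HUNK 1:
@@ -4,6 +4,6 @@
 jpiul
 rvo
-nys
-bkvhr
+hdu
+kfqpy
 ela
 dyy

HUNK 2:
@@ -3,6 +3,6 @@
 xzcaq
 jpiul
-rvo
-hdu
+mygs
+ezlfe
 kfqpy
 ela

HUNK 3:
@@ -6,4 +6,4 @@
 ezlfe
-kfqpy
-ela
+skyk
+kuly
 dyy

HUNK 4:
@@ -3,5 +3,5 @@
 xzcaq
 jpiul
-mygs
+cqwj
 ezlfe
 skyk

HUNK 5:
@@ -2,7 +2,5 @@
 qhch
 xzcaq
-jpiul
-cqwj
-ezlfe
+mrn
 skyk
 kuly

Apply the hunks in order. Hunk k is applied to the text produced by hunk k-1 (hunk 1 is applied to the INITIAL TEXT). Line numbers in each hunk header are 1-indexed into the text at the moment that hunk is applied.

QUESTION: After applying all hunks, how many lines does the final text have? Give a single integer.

Hunk 1: at line 4 remove [nys,bkvhr] add [hdu,kfqpy] -> 9 lines: dlx qhch xzcaq jpiul rvo hdu kfqpy ela dyy
Hunk 2: at line 3 remove [rvo,hdu] add [mygs,ezlfe] -> 9 lines: dlx qhch xzcaq jpiul mygs ezlfe kfqpy ela dyy
Hunk 3: at line 6 remove [kfqpy,ela] add [skyk,kuly] -> 9 lines: dlx qhch xzcaq jpiul mygs ezlfe skyk kuly dyy
Hunk 4: at line 3 remove [mygs] add [cqwj] -> 9 lines: dlx qhch xzcaq jpiul cqwj ezlfe skyk kuly dyy
Hunk 5: at line 2 remove [jpiul,cqwj,ezlfe] add [mrn] -> 7 lines: dlx qhch xzcaq mrn skyk kuly dyy
Final line count: 7

Answer: 7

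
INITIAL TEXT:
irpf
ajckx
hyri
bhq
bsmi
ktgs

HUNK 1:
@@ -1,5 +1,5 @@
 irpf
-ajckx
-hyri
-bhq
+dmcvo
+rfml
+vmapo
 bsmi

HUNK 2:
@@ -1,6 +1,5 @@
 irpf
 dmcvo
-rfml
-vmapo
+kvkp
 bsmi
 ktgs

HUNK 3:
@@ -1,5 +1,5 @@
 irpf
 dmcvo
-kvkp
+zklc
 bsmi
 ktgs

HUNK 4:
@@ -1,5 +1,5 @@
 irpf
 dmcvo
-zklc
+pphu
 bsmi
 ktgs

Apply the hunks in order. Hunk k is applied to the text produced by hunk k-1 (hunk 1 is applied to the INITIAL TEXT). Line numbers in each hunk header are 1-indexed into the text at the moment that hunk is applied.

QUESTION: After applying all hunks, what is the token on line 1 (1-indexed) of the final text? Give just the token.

Answer: irpf

Derivation:
Hunk 1: at line 1 remove [ajckx,hyri,bhq] add [dmcvo,rfml,vmapo] -> 6 lines: irpf dmcvo rfml vmapo bsmi ktgs
Hunk 2: at line 1 remove [rfml,vmapo] add [kvkp] -> 5 lines: irpf dmcvo kvkp bsmi ktgs
Hunk 3: at line 1 remove [kvkp] add [zklc] -> 5 lines: irpf dmcvo zklc bsmi ktgs
Hunk 4: at line 1 remove [zklc] add [pphu] -> 5 lines: irpf dmcvo pphu bsmi ktgs
Final line 1: irpf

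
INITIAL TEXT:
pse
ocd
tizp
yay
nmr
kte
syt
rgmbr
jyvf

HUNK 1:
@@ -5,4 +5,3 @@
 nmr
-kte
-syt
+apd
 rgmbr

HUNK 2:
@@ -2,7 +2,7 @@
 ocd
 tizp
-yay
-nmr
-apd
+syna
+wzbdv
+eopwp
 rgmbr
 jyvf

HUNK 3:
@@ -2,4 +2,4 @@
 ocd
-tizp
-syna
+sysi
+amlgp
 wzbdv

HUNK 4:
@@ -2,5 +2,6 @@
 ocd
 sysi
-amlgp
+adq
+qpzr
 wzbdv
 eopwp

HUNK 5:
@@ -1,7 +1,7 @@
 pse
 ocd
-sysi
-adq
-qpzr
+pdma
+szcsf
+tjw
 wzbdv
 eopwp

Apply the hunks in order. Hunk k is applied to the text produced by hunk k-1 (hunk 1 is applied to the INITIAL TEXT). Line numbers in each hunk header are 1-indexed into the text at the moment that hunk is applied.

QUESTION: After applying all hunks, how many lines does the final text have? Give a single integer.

Answer: 9

Derivation:
Hunk 1: at line 5 remove [kte,syt] add [apd] -> 8 lines: pse ocd tizp yay nmr apd rgmbr jyvf
Hunk 2: at line 2 remove [yay,nmr,apd] add [syna,wzbdv,eopwp] -> 8 lines: pse ocd tizp syna wzbdv eopwp rgmbr jyvf
Hunk 3: at line 2 remove [tizp,syna] add [sysi,amlgp] -> 8 lines: pse ocd sysi amlgp wzbdv eopwp rgmbr jyvf
Hunk 4: at line 2 remove [amlgp] add [adq,qpzr] -> 9 lines: pse ocd sysi adq qpzr wzbdv eopwp rgmbr jyvf
Hunk 5: at line 1 remove [sysi,adq,qpzr] add [pdma,szcsf,tjw] -> 9 lines: pse ocd pdma szcsf tjw wzbdv eopwp rgmbr jyvf
Final line count: 9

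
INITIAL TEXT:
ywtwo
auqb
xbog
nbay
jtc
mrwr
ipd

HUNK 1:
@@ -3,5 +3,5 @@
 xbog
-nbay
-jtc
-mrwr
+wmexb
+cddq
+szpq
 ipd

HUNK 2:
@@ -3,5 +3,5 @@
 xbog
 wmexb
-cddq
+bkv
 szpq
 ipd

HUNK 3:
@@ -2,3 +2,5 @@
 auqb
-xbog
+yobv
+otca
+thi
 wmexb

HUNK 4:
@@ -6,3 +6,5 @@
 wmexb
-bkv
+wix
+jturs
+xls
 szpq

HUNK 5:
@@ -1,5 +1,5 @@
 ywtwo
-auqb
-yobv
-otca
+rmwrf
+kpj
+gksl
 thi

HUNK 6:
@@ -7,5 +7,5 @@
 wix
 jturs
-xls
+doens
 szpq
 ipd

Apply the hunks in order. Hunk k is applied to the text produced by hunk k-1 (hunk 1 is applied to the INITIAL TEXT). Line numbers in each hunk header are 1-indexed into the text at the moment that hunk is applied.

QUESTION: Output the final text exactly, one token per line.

Answer: ywtwo
rmwrf
kpj
gksl
thi
wmexb
wix
jturs
doens
szpq
ipd

Derivation:
Hunk 1: at line 3 remove [nbay,jtc,mrwr] add [wmexb,cddq,szpq] -> 7 lines: ywtwo auqb xbog wmexb cddq szpq ipd
Hunk 2: at line 3 remove [cddq] add [bkv] -> 7 lines: ywtwo auqb xbog wmexb bkv szpq ipd
Hunk 3: at line 2 remove [xbog] add [yobv,otca,thi] -> 9 lines: ywtwo auqb yobv otca thi wmexb bkv szpq ipd
Hunk 4: at line 6 remove [bkv] add [wix,jturs,xls] -> 11 lines: ywtwo auqb yobv otca thi wmexb wix jturs xls szpq ipd
Hunk 5: at line 1 remove [auqb,yobv,otca] add [rmwrf,kpj,gksl] -> 11 lines: ywtwo rmwrf kpj gksl thi wmexb wix jturs xls szpq ipd
Hunk 6: at line 7 remove [xls] add [doens] -> 11 lines: ywtwo rmwrf kpj gksl thi wmexb wix jturs doens szpq ipd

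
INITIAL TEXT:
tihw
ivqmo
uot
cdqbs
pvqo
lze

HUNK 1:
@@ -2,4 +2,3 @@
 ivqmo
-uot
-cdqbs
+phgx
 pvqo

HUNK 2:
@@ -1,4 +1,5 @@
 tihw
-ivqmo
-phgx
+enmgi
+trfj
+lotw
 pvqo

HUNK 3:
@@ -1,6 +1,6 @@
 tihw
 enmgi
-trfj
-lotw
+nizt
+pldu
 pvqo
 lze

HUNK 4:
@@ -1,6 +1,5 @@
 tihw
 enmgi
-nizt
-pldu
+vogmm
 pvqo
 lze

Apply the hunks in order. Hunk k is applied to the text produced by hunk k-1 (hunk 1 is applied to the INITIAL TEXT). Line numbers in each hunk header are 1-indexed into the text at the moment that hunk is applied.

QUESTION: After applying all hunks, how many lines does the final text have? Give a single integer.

Answer: 5

Derivation:
Hunk 1: at line 2 remove [uot,cdqbs] add [phgx] -> 5 lines: tihw ivqmo phgx pvqo lze
Hunk 2: at line 1 remove [ivqmo,phgx] add [enmgi,trfj,lotw] -> 6 lines: tihw enmgi trfj lotw pvqo lze
Hunk 3: at line 1 remove [trfj,lotw] add [nizt,pldu] -> 6 lines: tihw enmgi nizt pldu pvqo lze
Hunk 4: at line 1 remove [nizt,pldu] add [vogmm] -> 5 lines: tihw enmgi vogmm pvqo lze
Final line count: 5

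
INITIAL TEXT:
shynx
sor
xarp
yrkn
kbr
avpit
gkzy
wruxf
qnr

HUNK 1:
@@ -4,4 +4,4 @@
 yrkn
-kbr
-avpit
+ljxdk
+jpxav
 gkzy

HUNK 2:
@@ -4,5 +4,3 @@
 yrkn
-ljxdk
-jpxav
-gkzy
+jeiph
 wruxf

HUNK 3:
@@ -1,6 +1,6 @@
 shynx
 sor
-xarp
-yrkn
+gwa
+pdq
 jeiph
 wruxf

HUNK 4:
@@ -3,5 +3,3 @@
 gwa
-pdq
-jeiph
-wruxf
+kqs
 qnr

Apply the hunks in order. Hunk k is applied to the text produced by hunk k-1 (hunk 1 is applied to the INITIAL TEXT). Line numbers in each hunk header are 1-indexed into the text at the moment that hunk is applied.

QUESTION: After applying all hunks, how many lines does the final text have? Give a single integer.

Hunk 1: at line 4 remove [kbr,avpit] add [ljxdk,jpxav] -> 9 lines: shynx sor xarp yrkn ljxdk jpxav gkzy wruxf qnr
Hunk 2: at line 4 remove [ljxdk,jpxav,gkzy] add [jeiph] -> 7 lines: shynx sor xarp yrkn jeiph wruxf qnr
Hunk 3: at line 1 remove [xarp,yrkn] add [gwa,pdq] -> 7 lines: shynx sor gwa pdq jeiph wruxf qnr
Hunk 4: at line 3 remove [pdq,jeiph,wruxf] add [kqs] -> 5 lines: shynx sor gwa kqs qnr
Final line count: 5

Answer: 5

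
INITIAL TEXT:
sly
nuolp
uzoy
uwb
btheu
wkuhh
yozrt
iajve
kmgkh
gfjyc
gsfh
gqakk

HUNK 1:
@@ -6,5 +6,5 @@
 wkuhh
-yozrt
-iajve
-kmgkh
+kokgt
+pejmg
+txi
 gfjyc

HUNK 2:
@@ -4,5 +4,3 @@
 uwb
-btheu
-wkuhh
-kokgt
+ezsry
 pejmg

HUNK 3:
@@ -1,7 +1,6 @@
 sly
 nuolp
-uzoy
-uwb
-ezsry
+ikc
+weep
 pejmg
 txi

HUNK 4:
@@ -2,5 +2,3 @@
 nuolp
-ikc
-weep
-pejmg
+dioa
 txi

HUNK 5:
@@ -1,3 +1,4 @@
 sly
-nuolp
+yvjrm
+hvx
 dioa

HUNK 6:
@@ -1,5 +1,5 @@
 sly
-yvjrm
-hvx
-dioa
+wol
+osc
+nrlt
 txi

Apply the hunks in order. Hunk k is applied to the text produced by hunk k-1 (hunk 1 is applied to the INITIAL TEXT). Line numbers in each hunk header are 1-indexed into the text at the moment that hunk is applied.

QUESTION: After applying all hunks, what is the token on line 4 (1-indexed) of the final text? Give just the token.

Answer: nrlt

Derivation:
Hunk 1: at line 6 remove [yozrt,iajve,kmgkh] add [kokgt,pejmg,txi] -> 12 lines: sly nuolp uzoy uwb btheu wkuhh kokgt pejmg txi gfjyc gsfh gqakk
Hunk 2: at line 4 remove [btheu,wkuhh,kokgt] add [ezsry] -> 10 lines: sly nuolp uzoy uwb ezsry pejmg txi gfjyc gsfh gqakk
Hunk 3: at line 1 remove [uzoy,uwb,ezsry] add [ikc,weep] -> 9 lines: sly nuolp ikc weep pejmg txi gfjyc gsfh gqakk
Hunk 4: at line 2 remove [ikc,weep,pejmg] add [dioa] -> 7 lines: sly nuolp dioa txi gfjyc gsfh gqakk
Hunk 5: at line 1 remove [nuolp] add [yvjrm,hvx] -> 8 lines: sly yvjrm hvx dioa txi gfjyc gsfh gqakk
Hunk 6: at line 1 remove [yvjrm,hvx,dioa] add [wol,osc,nrlt] -> 8 lines: sly wol osc nrlt txi gfjyc gsfh gqakk
Final line 4: nrlt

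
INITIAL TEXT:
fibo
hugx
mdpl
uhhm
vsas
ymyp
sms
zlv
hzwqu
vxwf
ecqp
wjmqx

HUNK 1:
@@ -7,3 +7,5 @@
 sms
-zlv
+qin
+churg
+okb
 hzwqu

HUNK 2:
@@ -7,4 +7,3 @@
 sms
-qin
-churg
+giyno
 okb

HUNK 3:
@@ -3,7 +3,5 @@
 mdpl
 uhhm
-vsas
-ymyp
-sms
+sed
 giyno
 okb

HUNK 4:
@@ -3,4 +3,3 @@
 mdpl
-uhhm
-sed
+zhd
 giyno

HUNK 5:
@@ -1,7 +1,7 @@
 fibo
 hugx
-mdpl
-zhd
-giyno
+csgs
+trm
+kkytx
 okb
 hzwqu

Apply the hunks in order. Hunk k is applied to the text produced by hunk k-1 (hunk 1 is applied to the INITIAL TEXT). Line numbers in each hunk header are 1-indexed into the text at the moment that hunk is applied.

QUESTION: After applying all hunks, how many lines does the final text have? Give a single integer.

Hunk 1: at line 7 remove [zlv] add [qin,churg,okb] -> 14 lines: fibo hugx mdpl uhhm vsas ymyp sms qin churg okb hzwqu vxwf ecqp wjmqx
Hunk 2: at line 7 remove [qin,churg] add [giyno] -> 13 lines: fibo hugx mdpl uhhm vsas ymyp sms giyno okb hzwqu vxwf ecqp wjmqx
Hunk 3: at line 3 remove [vsas,ymyp,sms] add [sed] -> 11 lines: fibo hugx mdpl uhhm sed giyno okb hzwqu vxwf ecqp wjmqx
Hunk 4: at line 3 remove [uhhm,sed] add [zhd] -> 10 lines: fibo hugx mdpl zhd giyno okb hzwqu vxwf ecqp wjmqx
Hunk 5: at line 1 remove [mdpl,zhd,giyno] add [csgs,trm,kkytx] -> 10 lines: fibo hugx csgs trm kkytx okb hzwqu vxwf ecqp wjmqx
Final line count: 10

Answer: 10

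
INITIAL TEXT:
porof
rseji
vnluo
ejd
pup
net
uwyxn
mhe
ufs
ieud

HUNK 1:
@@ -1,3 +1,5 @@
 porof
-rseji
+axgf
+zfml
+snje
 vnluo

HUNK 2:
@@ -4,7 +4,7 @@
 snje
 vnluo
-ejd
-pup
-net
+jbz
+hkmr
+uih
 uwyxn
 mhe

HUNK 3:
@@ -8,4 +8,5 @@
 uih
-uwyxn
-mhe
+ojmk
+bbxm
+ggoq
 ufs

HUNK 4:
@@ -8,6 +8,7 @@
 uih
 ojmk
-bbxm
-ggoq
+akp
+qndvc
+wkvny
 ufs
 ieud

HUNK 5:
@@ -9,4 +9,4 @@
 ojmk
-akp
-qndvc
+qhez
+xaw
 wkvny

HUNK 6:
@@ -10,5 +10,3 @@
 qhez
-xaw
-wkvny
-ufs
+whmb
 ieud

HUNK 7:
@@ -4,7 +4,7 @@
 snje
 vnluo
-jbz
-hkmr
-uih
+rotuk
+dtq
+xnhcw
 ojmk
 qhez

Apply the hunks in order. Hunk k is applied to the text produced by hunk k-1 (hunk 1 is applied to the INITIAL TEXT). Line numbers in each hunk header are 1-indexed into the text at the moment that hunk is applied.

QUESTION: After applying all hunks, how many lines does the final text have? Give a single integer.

Answer: 12

Derivation:
Hunk 1: at line 1 remove [rseji] add [axgf,zfml,snje] -> 12 lines: porof axgf zfml snje vnluo ejd pup net uwyxn mhe ufs ieud
Hunk 2: at line 4 remove [ejd,pup,net] add [jbz,hkmr,uih] -> 12 lines: porof axgf zfml snje vnluo jbz hkmr uih uwyxn mhe ufs ieud
Hunk 3: at line 8 remove [uwyxn,mhe] add [ojmk,bbxm,ggoq] -> 13 lines: porof axgf zfml snje vnluo jbz hkmr uih ojmk bbxm ggoq ufs ieud
Hunk 4: at line 8 remove [bbxm,ggoq] add [akp,qndvc,wkvny] -> 14 lines: porof axgf zfml snje vnluo jbz hkmr uih ojmk akp qndvc wkvny ufs ieud
Hunk 5: at line 9 remove [akp,qndvc] add [qhez,xaw] -> 14 lines: porof axgf zfml snje vnluo jbz hkmr uih ojmk qhez xaw wkvny ufs ieud
Hunk 6: at line 10 remove [xaw,wkvny,ufs] add [whmb] -> 12 lines: porof axgf zfml snje vnluo jbz hkmr uih ojmk qhez whmb ieud
Hunk 7: at line 4 remove [jbz,hkmr,uih] add [rotuk,dtq,xnhcw] -> 12 lines: porof axgf zfml snje vnluo rotuk dtq xnhcw ojmk qhez whmb ieud
Final line count: 12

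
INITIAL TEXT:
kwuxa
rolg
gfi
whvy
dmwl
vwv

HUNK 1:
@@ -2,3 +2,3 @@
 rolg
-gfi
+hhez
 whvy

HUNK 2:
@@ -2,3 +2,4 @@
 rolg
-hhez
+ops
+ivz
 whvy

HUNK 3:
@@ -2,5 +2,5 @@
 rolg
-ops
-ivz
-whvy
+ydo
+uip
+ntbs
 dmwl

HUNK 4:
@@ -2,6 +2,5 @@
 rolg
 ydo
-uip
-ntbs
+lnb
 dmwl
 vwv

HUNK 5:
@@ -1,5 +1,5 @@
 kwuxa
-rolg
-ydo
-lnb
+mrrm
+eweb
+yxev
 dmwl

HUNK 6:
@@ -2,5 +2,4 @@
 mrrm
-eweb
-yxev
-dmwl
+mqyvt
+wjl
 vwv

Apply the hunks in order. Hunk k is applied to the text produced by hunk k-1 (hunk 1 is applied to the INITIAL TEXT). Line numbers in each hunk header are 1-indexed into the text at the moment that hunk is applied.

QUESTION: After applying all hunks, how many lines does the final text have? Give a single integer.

Hunk 1: at line 2 remove [gfi] add [hhez] -> 6 lines: kwuxa rolg hhez whvy dmwl vwv
Hunk 2: at line 2 remove [hhez] add [ops,ivz] -> 7 lines: kwuxa rolg ops ivz whvy dmwl vwv
Hunk 3: at line 2 remove [ops,ivz,whvy] add [ydo,uip,ntbs] -> 7 lines: kwuxa rolg ydo uip ntbs dmwl vwv
Hunk 4: at line 2 remove [uip,ntbs] add [lnb] -> 6 lines: kwuxa rolg ydo lnb dmwl vwv
Hunk 5: at line 1 remove [rolg,ydo,lnb] add [mrrm,eweb,yxev] -> 6 lines: kwuxa mrrm eweb yxev dmwl vwv
Hunk 6: at line 2 remove [eweb,yxev,dmwl] add [mqyvt,wjl] -> 5 lines: kwuxa mrrm mqyvt wjl vwv
Final line count: 5

Answer: 5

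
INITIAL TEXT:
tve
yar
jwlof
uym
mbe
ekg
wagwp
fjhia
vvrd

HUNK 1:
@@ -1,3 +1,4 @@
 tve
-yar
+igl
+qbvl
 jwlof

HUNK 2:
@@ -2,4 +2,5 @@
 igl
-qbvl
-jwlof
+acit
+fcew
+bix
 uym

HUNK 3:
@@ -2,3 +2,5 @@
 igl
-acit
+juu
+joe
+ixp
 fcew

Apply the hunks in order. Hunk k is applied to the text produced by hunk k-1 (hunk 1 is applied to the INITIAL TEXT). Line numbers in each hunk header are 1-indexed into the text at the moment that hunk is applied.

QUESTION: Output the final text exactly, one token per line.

Answer: tve
igl
juu
joe
ixp
fcew
bix
uym
mbe
ekg
wagwp
fjhia
vvrd

Derivation:
Hunk 1: at line 1 remove [yar] add [igl,qbvl] -> 10 lines: tve igl qbvl jwlof uym mbe ekg wagwp fjhia vvrd
Hunk 2: at line 2 remove [qbvl,jwlof] add [acit,fcew,bix] -> 11 lines: tve igl acit fcew bix uym mbe ekg wagwp fjhia vvrd
Hunk 3: at line 2 remove [acit] add [juu,joe,ixp] -> 13 lines: tve igl juu joe ixp fcew bix uym mbe ekg wagwp fjhia vvrd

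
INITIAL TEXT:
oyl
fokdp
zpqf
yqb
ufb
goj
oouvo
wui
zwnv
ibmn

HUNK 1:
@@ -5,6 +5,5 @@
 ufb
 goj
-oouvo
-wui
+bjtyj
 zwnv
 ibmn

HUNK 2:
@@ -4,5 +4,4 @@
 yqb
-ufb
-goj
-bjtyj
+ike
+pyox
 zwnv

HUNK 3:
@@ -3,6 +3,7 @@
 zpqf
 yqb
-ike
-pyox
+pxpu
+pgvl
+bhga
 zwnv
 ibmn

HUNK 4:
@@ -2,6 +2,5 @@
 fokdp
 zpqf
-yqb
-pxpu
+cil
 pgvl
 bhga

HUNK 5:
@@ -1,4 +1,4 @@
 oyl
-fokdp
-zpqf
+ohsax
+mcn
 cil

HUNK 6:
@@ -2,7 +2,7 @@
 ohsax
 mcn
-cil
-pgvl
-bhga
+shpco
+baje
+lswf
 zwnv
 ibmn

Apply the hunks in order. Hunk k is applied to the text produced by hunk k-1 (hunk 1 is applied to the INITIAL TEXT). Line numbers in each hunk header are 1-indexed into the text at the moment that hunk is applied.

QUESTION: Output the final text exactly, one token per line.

Answer: oyl
ohsax
mcn
shpco
baje
lswf
zwnv
ibmn

Derivation:
Hunk 1: at line 5 remove [oouvo,wui] add [bjtyj] -> 9 lines: oyl fokdp zpqf yqb ufb goj bjtyj zwnv ibmn
Hunk 2: at line 4 remove [ufb,goj,bjtyj] add [ike,pyox] -> 8 lines: oyl fokdp zpqf yqb ike pyox zwnv ibmn
Hunk 3: at line 3 remove [ike,pyox] add [pxpu,pgvl,bhga] -> 9 lines: oyl fokdp zpqf yqb pxpu pgvl bhga zwnv ibmn
Hunk 4: at line 2 remove [yqb,pxpu] add [cil] -> 8 lines: oyl fokdp zpqf cil pgvl bhga zwnv ibmn
Hunk 5: at line 1 remove [fokdp,zpqf] add [ohsax,mcn] -> 8 lines: oyl ohsax mcn cil pgvl bhga zwnv ibmn
Hunk 6: at line 2 remove [cil,pgvl,bhga] add [shpco,baje,lswf] -> 8 lines: oyl ohsax mcn shpco baje lswf zwnv ibmn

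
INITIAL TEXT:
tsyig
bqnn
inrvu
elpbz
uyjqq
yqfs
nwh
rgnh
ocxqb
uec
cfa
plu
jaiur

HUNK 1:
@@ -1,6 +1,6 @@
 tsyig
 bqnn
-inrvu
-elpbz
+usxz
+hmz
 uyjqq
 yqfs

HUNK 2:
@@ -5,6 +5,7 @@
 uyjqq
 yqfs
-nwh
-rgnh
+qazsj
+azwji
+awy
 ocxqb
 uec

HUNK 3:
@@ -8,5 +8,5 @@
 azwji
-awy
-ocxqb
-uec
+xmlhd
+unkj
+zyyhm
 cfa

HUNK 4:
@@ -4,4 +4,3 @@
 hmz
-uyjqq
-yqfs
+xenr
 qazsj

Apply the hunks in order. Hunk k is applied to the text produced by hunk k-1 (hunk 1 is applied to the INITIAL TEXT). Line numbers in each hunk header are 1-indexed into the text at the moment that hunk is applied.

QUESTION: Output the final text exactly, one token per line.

Hunk 1: at line 1 remove [inrvu,elpbz] add [usxz,hmz] -> 13 lines: tsyig bqnn usxz hmz uyjqq yqfs nwh rgnh ocxqb uec cfa plu jaiur
Hunk 2: at line 5 remove [nwh,rgnh] add [qazsj,azwji,awy] -> 14 lines: tsyig bqnn usxz hmz uyjqq yqfs qazsj azwji awy ocxqb uec cfa plu jaiur
Hunk 3: at line 8 remove [awy,ocxqb,uec] add [xmlhd,unkj,zyyhm] -> 14 lines: tsyig bqnn usxz hmz uyjqq yqfs qazsj azwji xmlhd unkj zyyhm cfa plu jaiur
Hunk 4: at line 4 remove [uyjqq,yqfs] add [xenr] -> 13 lines: tsyig bqnn usxz hmz xenr qazsj azwji xmlhd unkj zyyhm cfa plu jaiur

Answer: tsyig
bqnn
usxz
hmz
xenr
qazsj
azwji
xmlhd
unkj
zyyhm
cfa
plu
jaiur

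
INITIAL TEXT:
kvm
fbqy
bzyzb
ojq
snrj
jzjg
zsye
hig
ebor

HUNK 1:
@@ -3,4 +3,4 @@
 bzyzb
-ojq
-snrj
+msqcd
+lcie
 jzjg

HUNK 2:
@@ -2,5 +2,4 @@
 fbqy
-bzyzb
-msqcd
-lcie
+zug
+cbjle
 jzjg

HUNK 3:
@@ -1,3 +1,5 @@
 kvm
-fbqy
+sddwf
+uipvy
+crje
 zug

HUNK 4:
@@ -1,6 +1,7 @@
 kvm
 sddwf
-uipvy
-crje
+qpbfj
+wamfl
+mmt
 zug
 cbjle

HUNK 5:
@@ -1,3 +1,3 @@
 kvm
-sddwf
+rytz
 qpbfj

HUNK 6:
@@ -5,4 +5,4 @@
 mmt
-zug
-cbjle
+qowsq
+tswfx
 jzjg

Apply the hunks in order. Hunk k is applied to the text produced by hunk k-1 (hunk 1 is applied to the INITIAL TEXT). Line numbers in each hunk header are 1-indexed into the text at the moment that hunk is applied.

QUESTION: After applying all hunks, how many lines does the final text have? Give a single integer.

Hunk 1: at line 3 remove [ojq,snrj] add [msqcd,lcie] -> 9 lines: kvm fbqy bzyzb msqcd lcie jzjg zsye hig ebor
Hunk 2: at line 2 remove [bzyzb,msqcd,lcie] add [zug,cbjle] -> 8 lines: kvm fbqy zug cbjle jzjg zsye hig ebor
Hunk 3: at line 1 remove [fbqy] add [sddwf,uipvy,crje] -> 10 lines: kvm sddwf uipvy crje zug cbjle jzjg zsye hig ebor
Hunk 4: at line 1 remove [uipvy,crje] add [qpbfj,wamfl,mmt] -> 11 lines: kvm sddwf qpbfj wamfl mmt zug cbjle jzjg zsye hig ebor
Hunk 5: at line 1 remove [sddwf] add [rytz] -> 11 lines: kvm rytz qpbfj wamfl mmt zug cbjle jzjg zsye hig ebor
Hunk 6: at line 5 remove [zug,cbjle] add [qowsq,tswfx] -> 11 lines: kvm rytz qpbfj wamfl mmt qowsq tswfx jzjg zsye hig ebor
Final line count: 11

Answer: 11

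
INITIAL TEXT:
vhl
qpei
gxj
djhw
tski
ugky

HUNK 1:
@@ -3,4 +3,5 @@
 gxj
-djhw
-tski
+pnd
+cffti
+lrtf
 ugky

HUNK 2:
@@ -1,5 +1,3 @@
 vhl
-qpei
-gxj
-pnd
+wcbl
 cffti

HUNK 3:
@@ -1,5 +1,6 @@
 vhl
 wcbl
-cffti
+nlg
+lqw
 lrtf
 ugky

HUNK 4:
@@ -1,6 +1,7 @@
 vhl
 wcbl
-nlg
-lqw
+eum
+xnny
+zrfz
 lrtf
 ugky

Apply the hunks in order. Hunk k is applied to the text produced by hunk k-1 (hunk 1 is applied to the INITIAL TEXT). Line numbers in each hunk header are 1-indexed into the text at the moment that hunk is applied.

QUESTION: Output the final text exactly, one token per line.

Answer: vhl
wcbl
eum
xnny
zrfz
lrtf
ugky

Derivation:
Hunk 1: at line 3 remove [djhw,tski] add [pnd,cffti,lrtf] -> 7 lines: vhl qpei gxj pnd cffti lrtf ugky
Hunk 2: at line 1 remove [qpei,gxj,pnd] add [wcbl] -> 5 lines: vhl wcbl cffti lrtf ugky
Hunk 3: at line 1 remove [cffti] add [nlg,lqw] -> 6 lines: vhl wcbl nlg lqw lrtf ugky
Hunk 4: at line 1 remove [nlg,lqw] add [eum,xnny,zrfz] -> 7 lines: vhl wcbl eum xnny zrfz lrtf ugky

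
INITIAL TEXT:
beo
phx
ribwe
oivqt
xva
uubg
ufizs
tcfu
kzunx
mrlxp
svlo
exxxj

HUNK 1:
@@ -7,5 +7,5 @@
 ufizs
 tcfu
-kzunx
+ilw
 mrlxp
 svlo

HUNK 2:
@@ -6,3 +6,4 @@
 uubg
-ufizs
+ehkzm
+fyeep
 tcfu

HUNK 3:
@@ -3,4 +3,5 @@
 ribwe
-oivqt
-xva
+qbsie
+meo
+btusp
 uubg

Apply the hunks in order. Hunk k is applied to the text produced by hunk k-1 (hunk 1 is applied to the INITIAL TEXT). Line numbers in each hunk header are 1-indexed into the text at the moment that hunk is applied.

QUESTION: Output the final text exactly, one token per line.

Answer: beo
phx
ribwe
qbsie
meo
btusp
uubg
ehkzm
fyeep
tcfu
ilw
mrlxp
svlo
exxxj

Derivation:
Hunk 1: at line 7 remove [kzunx] add [ilw] -> 12 lines: beo phx ribwe oivqt xva uubg ufizs tcfu ilw mrlxp svlo exxxj
Hunk 2: at line 6 remove [ufizs] add [ehkzm,fyeep] -> 13 lines: beo phx ribwe oivqt xva uubg ehkzm fyeep tcfu ilw mrlxp svlo exxxj
Hunk 3: at line 3 remove [oivqt,xva] add [qbsie,meo,btusp] -> 14 lines: beo phx ribwe qbsie meo btusp uubg ehkzm fyeep tcfu ilw mrlxp svlo exxxj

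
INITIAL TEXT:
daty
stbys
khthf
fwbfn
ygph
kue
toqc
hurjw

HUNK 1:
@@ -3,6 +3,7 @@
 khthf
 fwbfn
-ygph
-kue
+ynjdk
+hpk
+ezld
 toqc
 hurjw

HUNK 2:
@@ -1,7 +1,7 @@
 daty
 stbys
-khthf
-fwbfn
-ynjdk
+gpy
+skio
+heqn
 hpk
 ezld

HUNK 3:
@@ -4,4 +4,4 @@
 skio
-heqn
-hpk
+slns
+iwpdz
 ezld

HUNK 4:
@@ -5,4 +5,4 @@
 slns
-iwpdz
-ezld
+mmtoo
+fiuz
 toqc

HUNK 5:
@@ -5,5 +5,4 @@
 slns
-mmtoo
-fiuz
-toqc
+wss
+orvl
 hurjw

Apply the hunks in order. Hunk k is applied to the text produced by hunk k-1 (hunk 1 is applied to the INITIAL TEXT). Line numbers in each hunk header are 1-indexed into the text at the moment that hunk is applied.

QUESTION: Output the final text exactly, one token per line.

Answer: daty
stbys
gpy
skio
slns
wss
orvl
hurjw

Derivation:
Hunk 1: at line 3 remove [ygph,kue] add [ynjdk,hpk,ezld] -> 9 lines: daty stbys khthf fwbfn ynjdk hpk ezld toqc hurjw
Hunk 2: at line 1 remove [khthf,fwbfn,ynjdk] add [gpy,skio,heqn] -> 9 lines: daty stbys gpy skio heqn hpk ezld toqc hurjw
Hunk 3: at line 4 remove [heqn,hpk] add [slns,iwpdz] -> 9 lines: daty stbys gpy skio slns iwpdz ezld toqc hurjw
Hunk 4: at line 5 remove [iwpdz,ezld] add [mmtoo,fiuz] -> 9 lines: daty stbys gpy skio slns mmtoo fiuz toqc hurjw
Hunk 5: at line 5 remove [mmtoo,fiuz,toqc] add [wss,orvl] -> 8 lines: daty stbys gpy skio slns wss orvl hurjw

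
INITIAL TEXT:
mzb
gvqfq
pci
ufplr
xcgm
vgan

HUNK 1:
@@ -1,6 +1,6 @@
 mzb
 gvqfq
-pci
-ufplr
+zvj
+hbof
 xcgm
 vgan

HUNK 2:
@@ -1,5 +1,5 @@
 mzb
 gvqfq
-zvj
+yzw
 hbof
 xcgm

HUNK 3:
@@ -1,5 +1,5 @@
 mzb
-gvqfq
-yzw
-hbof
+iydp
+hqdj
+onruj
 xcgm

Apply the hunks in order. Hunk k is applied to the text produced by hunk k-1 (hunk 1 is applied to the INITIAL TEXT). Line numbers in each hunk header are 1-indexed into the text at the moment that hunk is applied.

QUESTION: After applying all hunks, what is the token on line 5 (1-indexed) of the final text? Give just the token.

Hunk 1: at line 1 remove [pci,ufplr] add [zvj,hbof] -> 6 lines: mzb gvqfq zvj hbof xcgm vgan
Hunk 2: at line 1 remove [zvj] add [yzw] -> 6 lines: mzb gvqfq yzw hbof xcgm vgan
Hunk 3: at line 1 remove [gvqfq,yzw,hbof] add [iydp,hqdj,onruj] -> 6 lines: mzb iydp hqdj onruj xcgm vgan
Final line 5: xcgm

Answer: xcgm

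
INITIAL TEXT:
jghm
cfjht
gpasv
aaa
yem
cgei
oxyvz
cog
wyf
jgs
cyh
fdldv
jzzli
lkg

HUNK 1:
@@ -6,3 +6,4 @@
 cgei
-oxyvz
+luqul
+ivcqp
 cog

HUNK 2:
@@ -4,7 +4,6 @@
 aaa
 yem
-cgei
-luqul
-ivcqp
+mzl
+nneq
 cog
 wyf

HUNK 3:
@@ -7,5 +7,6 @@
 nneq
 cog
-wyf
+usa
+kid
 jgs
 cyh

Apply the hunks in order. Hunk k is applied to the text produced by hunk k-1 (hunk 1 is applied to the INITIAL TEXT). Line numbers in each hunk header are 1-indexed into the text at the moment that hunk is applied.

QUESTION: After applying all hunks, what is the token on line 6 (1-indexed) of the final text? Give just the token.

Answer: mzl

Derivation:
Hunk 1: at line 6 remove [oxyvz] add [luqul,ivcqp] -> 15 lines: jghm cfjht gpasv aaa yem cgei luqul ivcqp cog wyf jgs cyh fdldv jzzli lkg
Hunk 2: at line 4 remove [cgei,luqul,ivcqp] add [mzl,nneq] -> 14 lines: jghm cfjht gpasv aaa yem mzl nneq cog wyf jgs cyh fdldv jzzli lkg
Hunk 3: at line 7 remove [wyf] add [usa,kid] -> 15 lines: jghm cfjht gpasv aaa yem mzl nneq cog usa kid jgs cyh fdldv jzzli lkg
Final line 6: mzl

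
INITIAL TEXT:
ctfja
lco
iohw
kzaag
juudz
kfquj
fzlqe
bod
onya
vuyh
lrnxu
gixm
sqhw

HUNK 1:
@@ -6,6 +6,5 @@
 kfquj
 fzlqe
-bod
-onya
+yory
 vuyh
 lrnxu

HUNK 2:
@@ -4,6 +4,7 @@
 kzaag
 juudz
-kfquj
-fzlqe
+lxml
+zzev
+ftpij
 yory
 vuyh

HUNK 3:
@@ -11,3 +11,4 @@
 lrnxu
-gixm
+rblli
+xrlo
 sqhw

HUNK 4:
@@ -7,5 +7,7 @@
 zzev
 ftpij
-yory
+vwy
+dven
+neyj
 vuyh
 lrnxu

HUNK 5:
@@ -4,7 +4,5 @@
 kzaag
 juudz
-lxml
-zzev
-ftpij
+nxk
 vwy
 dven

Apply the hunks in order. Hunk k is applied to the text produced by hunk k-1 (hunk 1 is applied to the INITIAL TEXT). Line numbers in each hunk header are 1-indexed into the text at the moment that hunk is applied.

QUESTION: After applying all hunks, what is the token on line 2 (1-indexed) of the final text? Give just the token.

Hunk 1: at line 6 remove [bod,onya] add [yory] -> 12 lines: ctfja lco iohw kzaag juudz kfquj fzlqe yory vuyh lrnxu gixm sqhw
Hunk 2: at line 4 remove [kfquj,fzlqe] add [lxml,zzev,ftpij] -> 13 lines: ctfja lco iohw kzaag juudz lxml zzev ftpij yory vuyh lrnxu gixm sqhw
Hunk 3: at line 11 remove [gixm] add [rblli,xrlo] -> 14 lines: ctfja lco iohw kzaag juudz lxml zzev ftpij yory vuyh lrnxu rblli xrlo sqhw
Hunk 4: at line 7 remove [yory] add [vwy,dven,neyj] -> 16 lines: ctfja lco iohw kzaag juudz lxml zzev ftpij vwy dven neyj vuyh lrnxu rblli xrlo sqhw
Hunk 5: at line 4 remove [lxml,zzev,ftpij] add [nxk] -> 14 lines: ctfja lco iohw kzaag juudz nxk vwy dven neyj vuyh lrnxu rblli xrlo sqhw
Final line 2: lco

Answer: lco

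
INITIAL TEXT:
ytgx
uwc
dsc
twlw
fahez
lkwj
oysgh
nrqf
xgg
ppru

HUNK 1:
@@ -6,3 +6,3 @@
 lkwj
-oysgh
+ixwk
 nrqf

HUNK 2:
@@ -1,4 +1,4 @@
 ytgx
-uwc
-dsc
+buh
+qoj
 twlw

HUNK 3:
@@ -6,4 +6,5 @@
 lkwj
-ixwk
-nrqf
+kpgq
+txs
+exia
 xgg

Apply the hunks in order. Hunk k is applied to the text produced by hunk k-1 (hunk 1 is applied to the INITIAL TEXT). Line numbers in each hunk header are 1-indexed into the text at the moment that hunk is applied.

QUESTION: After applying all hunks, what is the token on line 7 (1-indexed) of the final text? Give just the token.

Answer: kpgq

Derivation:
Hunk 1: at line 6 remove [oysgh] add [ixwk] -> 10 lines: ytgx uwc dsc twlw fahez lkwj ixwk nrqf xgg ppru
Hunk 2: at line 1 remove [uwc,dsc] add [buh,qoj] -> 10 lines: ytgx buh qoj twlw fahez lkwj ixwk nrqf xgg ppru
Hunk 3: at line 6 remove [ixwk,nrqf] add [kpgq,txs,exia] -> 11 lines: ytgx buh qoj twlw fahez lkwj kpgq txs exia xgg ppru
Final line 7: kpgq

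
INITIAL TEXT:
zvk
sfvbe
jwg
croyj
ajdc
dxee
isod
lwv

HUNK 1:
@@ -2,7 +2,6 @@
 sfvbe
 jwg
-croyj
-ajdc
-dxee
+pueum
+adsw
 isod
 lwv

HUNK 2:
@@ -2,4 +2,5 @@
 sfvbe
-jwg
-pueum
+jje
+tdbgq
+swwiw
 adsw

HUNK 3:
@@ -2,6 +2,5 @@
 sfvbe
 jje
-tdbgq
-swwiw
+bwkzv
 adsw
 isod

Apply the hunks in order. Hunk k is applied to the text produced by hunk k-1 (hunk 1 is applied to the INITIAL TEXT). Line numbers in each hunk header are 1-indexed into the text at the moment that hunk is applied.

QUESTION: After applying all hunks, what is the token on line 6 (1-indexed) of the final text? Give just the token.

Hunk 1: at line 2 remove [croyj,ajdc,dxee] add [pueum,adsw] -> 7 lines: zvk sfvbe jwg pueum adsw isod lwv
Hunk 2: at line 2 remove [jwg,pueum] add [jje,tdbgq,swwiw] -> 8 lines: zvk sfvbe jje tdbgq swwiw adsw isod lwv
Hunk 3: at line 2 remove [tdbgq,swwiw] add [bwkzv] -> 7 lines: zvk sfvbe jje bwkzv adsw isod lwv
Final line 6: isod

Answer: isod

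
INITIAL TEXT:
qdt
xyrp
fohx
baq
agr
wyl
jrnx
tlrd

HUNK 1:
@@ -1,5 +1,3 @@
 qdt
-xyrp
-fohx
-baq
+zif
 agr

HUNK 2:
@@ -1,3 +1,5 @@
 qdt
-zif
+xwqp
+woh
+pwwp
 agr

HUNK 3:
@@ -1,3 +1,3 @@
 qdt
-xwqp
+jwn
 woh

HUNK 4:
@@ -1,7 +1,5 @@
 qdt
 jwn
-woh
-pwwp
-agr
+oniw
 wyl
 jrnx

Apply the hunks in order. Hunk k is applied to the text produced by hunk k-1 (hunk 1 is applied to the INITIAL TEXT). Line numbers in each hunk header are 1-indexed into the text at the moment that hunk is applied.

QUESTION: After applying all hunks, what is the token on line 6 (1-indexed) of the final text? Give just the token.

Answer: tlrd

Derivation:
Hunk 1: at line 1 remove [xyrp,fohx,baq] add [zif] -> 6 lines: qdt zif agr wyl jrnx tlrd
Hunk 2: at line 1 remove [zif] add [xwqp,woh,pwwp] -> 8 lines: qdt xwqp woh pwwp agr wyl jrnx tlrd
Hunk 3: at line 1 remove [xwqp] add [jwn] -> 8 lines: qdt jwn woh pwwp agr wyl jrnx tlrd
Hunk 4: at line 1 remove [woh,pwwp,agr] add [oniw] -> 6 lines: qdt jwn oniw wyl jrnx tlrd
Final line 6: tlrd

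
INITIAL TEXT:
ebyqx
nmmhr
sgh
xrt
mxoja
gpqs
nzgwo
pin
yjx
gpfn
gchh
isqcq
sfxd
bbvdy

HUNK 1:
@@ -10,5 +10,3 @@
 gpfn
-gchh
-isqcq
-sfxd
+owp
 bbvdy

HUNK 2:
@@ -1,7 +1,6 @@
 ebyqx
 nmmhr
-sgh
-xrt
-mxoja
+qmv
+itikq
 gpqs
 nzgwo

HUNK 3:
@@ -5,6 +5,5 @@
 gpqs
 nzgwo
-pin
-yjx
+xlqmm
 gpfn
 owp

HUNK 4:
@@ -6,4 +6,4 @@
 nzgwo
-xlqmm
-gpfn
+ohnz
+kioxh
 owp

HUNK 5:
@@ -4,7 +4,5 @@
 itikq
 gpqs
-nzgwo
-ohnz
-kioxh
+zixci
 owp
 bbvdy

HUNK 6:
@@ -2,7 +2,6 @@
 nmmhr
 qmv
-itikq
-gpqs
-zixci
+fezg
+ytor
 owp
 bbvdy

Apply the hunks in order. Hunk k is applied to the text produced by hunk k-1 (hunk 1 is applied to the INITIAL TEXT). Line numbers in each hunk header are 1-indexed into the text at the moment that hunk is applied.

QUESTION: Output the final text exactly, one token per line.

Answer: ebyqx
nmmhr
qmv
fezg
ytor
owp
bbvdy

Derivation:
Hunk 1: at line 10 remove [gchh,isqcq,sfxd] add [owp] -> 12 lines: ebyqx nmmhr sgh xrt mxoja gpqs nzgwo pin yjx gpfn owp bbvdy
Hunk 2: at line 1 remove [sgh,xrt,mxoja] add [qmv,itikq] -> 11 lines: ebyqx nmmhr qmv itikq gpqs nzgwo pin yjx gpfn owp bbvdy
Hunk 3: at line 5 remove [pin,yjx] add [xlqmm] -> 10 lines: ebyqx nmmhr qmv itikq gpqs nzgwo xlqmm gpfn owp bbvdy
Hunk 4: at line 6 remove [xlqmm,gpfn] add [ohnz,kioxh] -> 10 lines: ebyqx nmmhr qmv itikq gpqs nzgwo ohnz kioxh owp bbvdy
Hunk 5: at line 4 remove [nzgwo,ohnz,kioxh] add [zixci] -> 8 lines: ebyqx nmmhr qmv itikq gpqs zixci owp bbvdy
Hunk 6: at line 2 remove [itikq,gpqs,zixci] add [fezg,ytor] -> 7 lines: ebyqx nmmhr qmv fezg ytor owp bbvdy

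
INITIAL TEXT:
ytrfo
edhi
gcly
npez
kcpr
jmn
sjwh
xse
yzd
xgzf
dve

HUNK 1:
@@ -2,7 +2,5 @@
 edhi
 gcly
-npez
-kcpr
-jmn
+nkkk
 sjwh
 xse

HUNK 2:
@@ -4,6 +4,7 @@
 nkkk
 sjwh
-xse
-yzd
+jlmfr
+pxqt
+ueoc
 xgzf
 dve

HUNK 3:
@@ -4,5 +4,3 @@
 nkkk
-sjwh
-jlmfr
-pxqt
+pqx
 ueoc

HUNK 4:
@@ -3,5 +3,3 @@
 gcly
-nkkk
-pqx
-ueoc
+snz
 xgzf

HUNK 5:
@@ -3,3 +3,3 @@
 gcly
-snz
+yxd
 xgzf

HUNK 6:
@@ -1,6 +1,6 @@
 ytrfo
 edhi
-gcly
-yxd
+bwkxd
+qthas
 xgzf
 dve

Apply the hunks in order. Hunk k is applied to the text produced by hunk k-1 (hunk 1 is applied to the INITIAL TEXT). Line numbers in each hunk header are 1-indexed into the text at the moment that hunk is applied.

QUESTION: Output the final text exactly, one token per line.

Answer: ytrfo
edhi
bwkxd
qthas
xgzf
dve

Derivation:
Hunk 1: at line 2 remove [npez,kcpr,jmn] add [nkkk] -> 9 lines: ytrfo edhi gcly nkkk sjwh xse yzd xgzf dve
Hunk 2: at line 4 remove [xse,yzd] add [jlmfr,pxqt,ueoc] -> 10 lines: ytrfo edhi gcly nkkk sjwh jlmfr pxqt ueoc xgzf dve
Hunk 3: at line 4 remove [sjwh,jlmfr,pxqt] add [pqx] -> 8 lines: ytrfo edhi gcly nkkk pqx ueoc xgzf dve
Hunk 4: at line 3 remove [nkkk,pqx,ueoc] add [snz] -> 6 lines: ytrfo edhi gcly snz xgzf dve
Hunk 5: at line 3 remove [snz] add [yxd] -> 6 lines: ytrfo edhi gcly yxd xgzf dve
Hunk 6: at line 1 remove [gcly,yxd] add [bwkxd,qthas] -> 6 lines: ytrfo edhi bwkxd qthas xgzf dve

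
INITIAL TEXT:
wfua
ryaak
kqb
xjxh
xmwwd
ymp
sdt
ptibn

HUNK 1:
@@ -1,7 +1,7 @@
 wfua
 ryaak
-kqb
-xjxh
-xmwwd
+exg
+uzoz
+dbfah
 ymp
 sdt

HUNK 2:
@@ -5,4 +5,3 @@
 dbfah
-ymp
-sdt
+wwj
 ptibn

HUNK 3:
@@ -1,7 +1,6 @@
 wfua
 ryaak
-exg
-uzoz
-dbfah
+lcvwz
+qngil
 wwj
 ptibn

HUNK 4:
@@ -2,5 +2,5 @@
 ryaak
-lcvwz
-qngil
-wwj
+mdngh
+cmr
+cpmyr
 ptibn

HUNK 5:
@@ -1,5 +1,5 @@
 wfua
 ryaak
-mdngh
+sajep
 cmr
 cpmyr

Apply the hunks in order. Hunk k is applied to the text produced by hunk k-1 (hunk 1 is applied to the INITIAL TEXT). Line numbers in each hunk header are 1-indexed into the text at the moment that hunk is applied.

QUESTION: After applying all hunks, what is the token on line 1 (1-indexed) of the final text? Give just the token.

Hunk 1: at line 1 remove [kqb,xjxh,xmwwd] add [exg,uzoz,dbfah] -> 8 lines: wfua ryaak exg uzoz dbfah ymp sdt ptibn
Hunk 2: at line 5 remove [ymp,sdt] add [wwj] -> 7 lines: wfua ryaak exg uzoz dbfah wwj ptibn
Hunk 3: at line 1 remove [exg,uzoz,dbfah] add [lcvwz,qngil] -> 6 lines: wfua ryaak lcvwz qngil wwj ptibn
Hunk 4: at line 2 remove [lcvwz,qngil,wwj] add [mdngh,cmr,cpmyr] -> 6 lines: wfua ryaak mdngh cmr cpmyr ptibn
Hunk 5: at line 1 remove [mdngh] add [sajep] -> 6 lines: wfua ryaak sajep cmr cpmyr ptibn
Final line 1: wfua

Answer: wfua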